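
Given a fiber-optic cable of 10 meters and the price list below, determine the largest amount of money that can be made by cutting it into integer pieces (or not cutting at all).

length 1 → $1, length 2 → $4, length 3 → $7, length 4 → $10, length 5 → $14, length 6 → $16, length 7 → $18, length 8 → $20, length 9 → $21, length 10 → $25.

Let r[k] be the best obtainable value from length k. For each k, try every first piece i and keep the best of price[i] + r[k−i].
r[1] = 1
r[2] = max(1+1, 4+0) = 4
r[3] = max(1+4, 4+1, 7+0) = 7
r[4] = max(1+7, 4+4, 7+1, 10+0) = 10
r[5] = max(1+10, 4+7, 7+4, 10+1, 14+0) = 14
r[6] = max(1+14, 4+10, 7+7, 10+4, 14+1, 16+0) = 16
r[7] = max(1+16, 4+14, 7+10, …, 16+1, 18+0) = 18
r[8] = max(1+18, 4+16, 7+14, …, 18+1, 20+0) = 21
r[9] = max(1+21, 4+18, 7+16, …, 20+1, 21+0) = 24
r[10] = max(1+24, 4+21, 7+18, …, 21+1, 25+0) = 28
One optimal cutting: 5 + 5 → $14 + $14 = $28.

28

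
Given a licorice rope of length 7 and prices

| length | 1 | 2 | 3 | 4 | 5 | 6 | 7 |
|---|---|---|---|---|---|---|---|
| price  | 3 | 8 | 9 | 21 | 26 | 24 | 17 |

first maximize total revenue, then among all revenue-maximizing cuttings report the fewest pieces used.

Let r[k] be the best obtainable value from length k. For each k, try every first piece i and keep the best of price[i] + r[k−i].
r[1] = 3
r[2] = 8
r[3] = 11  (first piece 1, then r[2]=8)
r[4] = 21
r[5] = 26
r[6] = 29  (first piece 1, then r[5]=26)
r[7] = 34  (first piece 2, then r[5]=26)
Maximum revenue is ¢34.
Now minimize piece count subject to staying optimal: for each k, pieces[k] = 1 + min over i with p[i]+r[k−i]=r[k] of pieces[k−i].
pieces[4] = 1
pieces[5] = 1
pieces[6] = 2
pieces[7] = 2

2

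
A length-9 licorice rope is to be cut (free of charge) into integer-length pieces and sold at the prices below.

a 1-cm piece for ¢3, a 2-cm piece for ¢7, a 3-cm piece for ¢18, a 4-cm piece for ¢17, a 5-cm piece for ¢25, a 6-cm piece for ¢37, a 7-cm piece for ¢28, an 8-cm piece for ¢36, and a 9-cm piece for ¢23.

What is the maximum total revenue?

55

Consider every possible first cut. v[k] is the best of p[i]+v[k−i] over all sellable i≤k.
v[1] = 3
v[2] = max(3+3, 7+0) = 7
v[3] = max(3+7, 7+3, 18+0) = 18
v[4] = max(3+18, 7+7, 18+3, 17+0) = 21
v[5] = max(3+21, 7+18, 18+7, 17+3, 25+0) = 25
v[6] = max(3+25, 7+21, 18+18, 17+7, 25+3, 37+0) = 37
v[7] = max(3+37, 7+25, 18+21, …, 37+3, 28+0) = 40
v[8] = max(3+40, 7+37, 18+25, …, 28+3, 36+0) = 44
v[9] = max(3+44, 7+40, 18+37, …, 36+3, 23+0) = 55
One optimal cutting: 6 + 3 → ¢37 + ¢18 = ¢55.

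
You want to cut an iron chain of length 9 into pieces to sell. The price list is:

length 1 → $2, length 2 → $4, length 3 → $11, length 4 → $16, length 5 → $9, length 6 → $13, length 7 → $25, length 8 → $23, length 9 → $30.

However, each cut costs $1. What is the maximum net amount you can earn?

Consider every possible first cut. net[k] is the best of p[i]+net[k−i] over all sellable i≤k, charging 1 whenever i<k.
net[1] = 2
net[2] = 4
net[3] = 11
net[4] = 16
net[5] = 17  (first piece 1, then net[4]=16)
net[6] = 21  (first piece 3, then net[3]=11)
net[7] = 26  (first piece 3, then net[4]=16)
net[8] = 31  (first piece 4, then net[4]=16)
net[9] = 32  (first piece 1, then net[8]=31)
One optimal plan: pieces 4 + 4 + 1 (2 cuts) → $34 − $2 = $32.

32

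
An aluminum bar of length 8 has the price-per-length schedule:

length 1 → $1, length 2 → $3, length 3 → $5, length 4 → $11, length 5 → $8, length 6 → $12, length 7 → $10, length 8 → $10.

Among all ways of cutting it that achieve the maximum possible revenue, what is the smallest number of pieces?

2

Let r[k] be the best obtainable value from length k. For each k, try every first piece i and keep the best of price[i] + r[k−i].
r[1] = 1
r[2] = 3
r[3] = 5
r[4] = 11
r[5] = 12  (first piece 1, then r[4]=11)
r[6] = 14  (first piece 2, then r[4]=11)
r[7] = 16  (first piece 3, then r[4]=11)
r[8] = 22  (first piece 4, then r[4]=11)
Maximum revenue is $22.
Now minimize piece count subject to staying optimal: for each k, pieces[k] = 1 + min over i with p[i]+r[k−i]=r[k] of pieces[k−i].
pieces[5] = 2
pieces[6] = 2
pieces[7] = 2
pieces[8] = 2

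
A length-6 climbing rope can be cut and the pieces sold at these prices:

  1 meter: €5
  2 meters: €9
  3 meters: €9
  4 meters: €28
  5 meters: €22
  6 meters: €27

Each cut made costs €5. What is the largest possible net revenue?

32

Consider every possible first cut. r[k] is the best of p[i]+r[k−i] over all sellable i≤k, charging 5 whenever i<k.
r[1] = 5
r[2] = 9
r[3] = 9  (first piece 1, then r[2]=9)
r[4] = 28
r[5] = 28  (first piece 1, then r[4]=28)
r[6] = 32  (first piece 2, then r[4]=28)
One optimal plan: pieces 4 + 2 (1 cut) → €37 − €5 = €32.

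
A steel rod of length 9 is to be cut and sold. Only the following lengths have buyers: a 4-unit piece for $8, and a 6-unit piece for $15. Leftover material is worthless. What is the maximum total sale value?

Let best[k] be the best obtainable value from length k. For each k, try every first piece i and keep the best of price[i] + best[k−i].
best[1] = 0
best[2] = 0
best[3] = 0
best[4] = 8
best[5] = 8
best[6] = 15
best[7] = 15
best[8] = 16  (first piece 4, then best[4]=8)
best[9] = 16
One optimal cutting: pieces 4 + 4 with 1 unit of scrap → $16.

16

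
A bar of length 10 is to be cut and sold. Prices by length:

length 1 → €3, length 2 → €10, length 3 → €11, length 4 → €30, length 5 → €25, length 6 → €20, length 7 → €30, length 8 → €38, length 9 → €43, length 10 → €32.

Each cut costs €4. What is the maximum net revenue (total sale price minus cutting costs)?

62

Build v[k] bottom-up: v[k] = max over allowed piece i of (p[i] + v[k−i]) − 4 per cut.
v[1] = 3
v[2] = max(3+3-4, 10+0) = 10
v[3] = max(3+10-4, 10+3-4, 11+0) = 11
v[4] = max(3+11-4, 10+10-4, 11+3-4, 30+0) = 30
v[5] = max(3+30-4, 10+11-4, 11+10-4, 30+3-4, 25+0) = 29
v[6] = max(3+29-4, 10+30-4, 11+11-4, 30+10-4, 25+3-4, 20+0) = 36
v[7] = max(3+36-4, 10+29-4, 11+30-4, …, 20+3-4, 30+0) = 37
v[8] = max(3+37-4, 10+36-4, 11+29-4, …, 30+3-4, 38+0) = 56
v[9] = max(3+56-4, 10+37-4, 11+36-4, …, 38+3-4, 43+0) = 55
v[10] = max(3+55-4, 10+56-4, 11+37-4, …, 43+3-4, 32+0) = 62
One optimal plan: pieces 4 + 4 + 2 (2 cuts) → €70 − €8 = €62.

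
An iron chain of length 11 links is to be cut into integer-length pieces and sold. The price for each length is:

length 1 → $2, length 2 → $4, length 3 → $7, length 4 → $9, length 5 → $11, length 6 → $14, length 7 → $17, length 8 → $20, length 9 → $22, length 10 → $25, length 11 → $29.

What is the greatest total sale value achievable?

29

Build r[k] bottom-up: r[k] = max over allowed piece i of (p[i] + r[k−i]).
r[1] = 2
r[2] = max(2+2, 4+0) = 4
r[3] = max(2+4, 4+2, 7+0) = 7
r[4] = max(2+7, 4+4, 7+2, 9+0) = 9
r[5] = max(2+9, 4+7, 7+4, 9+2, 11+0) = 11
r[6] = max(2+11, 4+9, 7+7, 9+4, 11+2, 14+0) = 14
r[7] = max(2+14, 4+11, 7+9, …, 14+2, 17+0) = 17
r[8] = max(2+17, 4+14, 7+11, …, 17+2, 20+0) = 20
r[9] = max(2+20, 4+17, 7+14, …, 20+2, 22+0) = 22
r[10] = max(2+22, 4+20, 7+17, …, 22+2, 25+0) = 25
r[11] = max(2+25, 4+22, 7+20, …, 25+2, 29+0) = 29
Best is to sell the whole 11-link piece uncut for $29.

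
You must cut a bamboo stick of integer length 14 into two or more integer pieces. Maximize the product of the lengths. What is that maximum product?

162

Fill prod[k] for k=2..14: at each k try every first piece i and multiply by the better of (k−i) uncut or prod[k−i].
Small cases: prod[2]=1, prod[3]=2, prod[4]=4, prod[5]=6, prod[6]=9.
prod[7] = 2·max(5,6) = 2·6 = 12
prod[8] = 2·max(6,9) = 2·9 = 18
prod[9] = 3·max(6,9) = 3·9 = 27
prod[10] = 2·max(8,18) = 2·18 = 36
prod[11] = 2·max(9,27) = 2·27 = 54
prod[12] = 3·max(9,27) = 3·27 = 81
prod[13] = 2·max(11,54) = 2·54 = 108
prod[14] = 2·max(12,81) = 2·81 = 162
One optimal split: 3 + 3 + 3 + 3 + 2; product 3·3·3·3·2 = 162.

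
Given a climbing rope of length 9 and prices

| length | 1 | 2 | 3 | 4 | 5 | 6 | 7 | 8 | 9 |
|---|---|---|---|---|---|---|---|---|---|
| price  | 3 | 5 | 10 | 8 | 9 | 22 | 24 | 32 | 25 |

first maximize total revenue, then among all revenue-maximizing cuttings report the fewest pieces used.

2

Let r[k] be the best obtainable value from length k. For each k, try every first piece i and keep the best of price[i] + r[k−i].
r[1] = 3
r[2] = max(3+3, 5+0) = 6
r[3] = max(3+6, 5+3, 10+0) = 10
r[4] = max(3+10, 5+6, 10+3, 8+0) = 13
r[5] = max(3+13, 5+10, 10+6, 8+3, 9+0) = 16
r[6] = max(3+16, 5+13, 10+10, 8+6, 9+3, 22+0) = 22
r[7] = max(3+22, 5+16, 10+13, …, 22+3, 24+0) = 25
r[8] = max(3+25, 5+22, 10+16, …, 24+3, 32+0) = 32
r[9] = max(3+32, 5+25, 10+22, …, 32+3, 25+0) = 35
Maximum revenue is €35.
Now minimize piece count subject to staying optimal: for each k, pieces[k] = 1 + min over i with p[i]+r[k−i]=r[k] of pieces[k−i].
pieces[6] = 1
pieces[7] = 2
pieces[8] = 1
pieces[9] = 2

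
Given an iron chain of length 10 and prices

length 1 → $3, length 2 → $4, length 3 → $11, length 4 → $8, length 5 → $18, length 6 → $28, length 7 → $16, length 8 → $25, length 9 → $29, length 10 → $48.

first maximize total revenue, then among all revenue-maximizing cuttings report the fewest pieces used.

Consider every possible first cut. r[k] is the best of p[i]+r[k−i] over all sellable i≤k.
r[1] = 3
r[2] = max(3+3, 4+0) = 6
r[3] = max(3+6, 4+3, 11+0) = 11
r[4] = max(3+11, 4+6, 11+3, 8+0) = 14
r[5] = max(3+14, 4+11, 11+6, 8+3, 18+0) = 18
r[6] = max(3+18, 4+14, 11+11, 8+6, 18+3, 28+0) = 28
r[7] = max(3+28, 4+18, 11+14, …, 28+3, 16+0) = 31
r[8] = max(3+31, 4+28, 11+18, …, 16+3, 25+0) = 34
r[9] = max(3+34, 4+31, 11+28, …, 25+3, 29+0) = 39
r[10] = max(3+39, 4+34, 11+31, …, 29+3, 48+0) = 48
Maximum revenue is $48.
Now minimize piece count subject to staying optimal: for each k, pieces[k] = 1 + min over i with p[i]+r[k−i]=r[k] of pieces[k−i].
pieces[7] = 2
pieces[8] = 3
pieces[9] = 2
pieces[10] = 1

1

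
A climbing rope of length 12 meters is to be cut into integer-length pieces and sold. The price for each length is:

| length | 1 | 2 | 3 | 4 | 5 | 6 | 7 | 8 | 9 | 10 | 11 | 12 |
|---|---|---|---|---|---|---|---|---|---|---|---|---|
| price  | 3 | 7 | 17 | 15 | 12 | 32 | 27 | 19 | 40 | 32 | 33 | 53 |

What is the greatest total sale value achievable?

68

Let v[k] be the best obtainable value from length k. For each k, try every first piece i and keep the best of price[i] + v[k−i].
v[1] = 3
v[2] = max(3+3, 7+0) = 7
v[3] = max(3+7, 7+3, 17+0) = 17
v[4] = max(3+17, 7+7, 17+3, 15+0) = 20
v[5] = max(3+20, 7+17, 17+7, 15+3, 12+0) = 24
v[6] = max(3+24, 7+20, 17+17, 15+7, 12+3, 32+0) = 34
v[7] = max(3+34, 7+24, 17+20, …, 32+3, 27+0) = 37
v[8] = max(3+37, 7+34, 17+24, …, 27+3, 19+0) = 41
v[9] = max(3+41, 7+37, 17+34, …, 19+3, 40+0) = 51
v[10] = max(3+51, 7+41, 17+37, …, 40+3, 32+0) = 54
v[11] = max(3+54, 7+51, 17+41, …, 32+3, 33+0) = 58
v[12] = max(3+58, 7+54, 17+51, …, 33+3, 53+0) = 68
One optimal cutting: 3 + 3 + 3 + 3 → €17 + €17 + €17 + €17 = €68.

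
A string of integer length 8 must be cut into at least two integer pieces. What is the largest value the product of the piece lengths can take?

Let prod[k] be the best product for length k (with at least one cut). For each first piece i, the rest contributes max(k−i, prod[k−i]).
prod[2] = 1·max(1,0) = 1·1 = 1
prod[3] = 1·max(2,1) = 1·2 = 2
prod[4] = 2·max(2,1) = 2·2 = 4
prod[5] = 2·max(3,2) = 2·3 = 6
prod[6] = 3·max(3,2) = 3·3 = 9
prod[7] = 2·max(5,6) = 2·6 = 12
prod[8] = 2·max(6,9) = 2·9 = 18
One optimal split: 3 + 3 + 2; product 3·3·2 = 18.

18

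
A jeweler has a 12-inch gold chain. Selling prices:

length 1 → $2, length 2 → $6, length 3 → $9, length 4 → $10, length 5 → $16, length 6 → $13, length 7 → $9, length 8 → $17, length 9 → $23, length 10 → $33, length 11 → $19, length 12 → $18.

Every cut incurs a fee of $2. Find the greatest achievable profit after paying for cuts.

37

Let v[k] be the best obtainable value from length k. For each k, try every first piece i and keep the best of price[i] + v[k−i] minus the 2 cut fee when i<k.
v[1] = 2
v[2] = 6
v[3] = 9
v[4] = 10  (first piece 2, then v[2]=6)
v[5] = 16
v[6] = 16  (first piece 1, then v[5]=16)
v[7] = 20  (first piece 2, then v[5]=16)
v[8] = 23  (first piece 3, then v[5]=16)
v[9] = 24  (first piece 2, then v[7]=20)
v[10] = 33
v[11] = 33  (first piece 1, then v[10]=33)
v[12] = 37  (first piece 2, then v[10]=33)
One optimal plan: pieces 10 + 2 (1 cut) → $39 − $2 = $37.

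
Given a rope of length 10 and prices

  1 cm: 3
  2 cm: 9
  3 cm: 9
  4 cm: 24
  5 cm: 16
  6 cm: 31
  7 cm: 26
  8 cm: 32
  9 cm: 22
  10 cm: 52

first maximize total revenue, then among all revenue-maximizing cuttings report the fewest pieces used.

3

Consider every possible first cut. r[k] is the best of p[i]+r[k−i] over all sellable i≤k.
r[1] = 3
r[2] = 9
r[3] = 12  (first piece 1, then r[2]=9)
r[4] = 24
r[5] = 27  (first piece 1, then r[4]=24)
r[6] = 33  (first piece 2, then r[4]=24)
r[7] = 36  (first piece 1, then r[6]=33)
r[8] = 48  (first piece 4, then r[4]=24)
r[9] = 51  (first piece 1, then r[8]=48)
r[10] = 57  (first piece 2, then r[8]=48)
Maximum revenue is 57.
Now minimize piece count subject to staying optimal: for each k, pieces[k] = 1 + min over i with p[i]+r[k−i]=r[k] of pieces[k−i].
pieces[7] = 3
pieces[8] = 2
pieces[9] = 3
pieces[10] = 3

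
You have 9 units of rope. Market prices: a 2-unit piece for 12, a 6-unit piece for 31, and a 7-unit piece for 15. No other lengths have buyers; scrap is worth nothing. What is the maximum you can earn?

Let f[k] be the best obtainable value from length k. For each k, try every first piece i and keep the best of price[i] + f[k−i].
f[1] = 0
f[2] = 12
f[3] = 12
f[4] = 24  (first piece 2, then f[2]=12)
f[5] = 24
f[6] = max(12+24, 31+0) = 36
f[7] = max(12+24, 31+0, 15+0) = 36
f[8] = max(12+36, 31+12, 15+0) = 48
f[9] = max(12+36, 31+12, 15+12) = 48
One optimal cutting: pieces 2 + 2 + 2 + 2 with 1 unit of scrap → 48.

48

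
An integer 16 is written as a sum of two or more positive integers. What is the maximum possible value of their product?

324

Define g[k] = max over 1≤i<k of i · max(k−i, g[k−i]); the inner max lets the remainder stay uncut if that's better.
g[2] = 1·max(1,0) = 1·1 = 1
g[3] = max(1·2, 2·1) = 2
g[4] = max(1·3, 2·2, 3·1) = 4
g[5] = max(1·4, 2·3, 3·2, 4·1) = 6
g[6] = max(1·6, 2·4, 3·3, 4·2, 5·1) = 9
g[7] = max(1·9, 2·6, 3·4, 4·3, 5·2, 6·1) = 12
g[8] = max(1·12, 2·9, 3·6, …, 6·2, 7·1) = 18
g[9] = max(1·18, 2·12, 3·9, …, 7·2, 8·1) = 27
g[10] = max(1·27, 2·18, 3·12, …, 8·2, 9·1) = 36
g[11] = max(1·36, 2·27, 3·18, …, 9·2, 10·1) = 54
g[12] = max(1·54, 2·36, 3·27, …, 10·2, 11·1) = 81
g[13] = max(1·81, 2·54, 3·36, …, 11·2, 12·1) = 108
g[14] = max(1·108, 2·81, 3·54, …, 12·2, 13·1) = 162
g[15] = max(1·162, 2·108, 3·81, …, 13·2, 14·1) = 243
g[16] = max(1·243, 2·162, 3·108, …, 14·2, 15·1) = 324
One optimal split: 3 + 3 + 3 + 3 + 2 + 2; product 3·3·3·3·2·2 = 324.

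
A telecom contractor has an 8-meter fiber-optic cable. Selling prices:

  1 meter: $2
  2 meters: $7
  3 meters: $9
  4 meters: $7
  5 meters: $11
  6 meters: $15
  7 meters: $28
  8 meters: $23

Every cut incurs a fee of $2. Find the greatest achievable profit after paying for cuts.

Consider every possible first cut. net[k] is the best of p[i]+net[k−i] over all sellable i≤k, charging 2 whenever i<k.
net[1] = 2
net[2] = 7
net[3] = 9
net[4] = 12  (first piece 2, then net[2]=7)
net[5] = 14  (first piece 2, then net[3]=9)
net[6] = 17  (first piece 2, then net[4]=12)
net[7] = 28
net[8] = 28  (first piece 1, then net[7]=28)
One optimal plan: pieces 7 + 1 (1 cut) → $30 − $2 = $28.

28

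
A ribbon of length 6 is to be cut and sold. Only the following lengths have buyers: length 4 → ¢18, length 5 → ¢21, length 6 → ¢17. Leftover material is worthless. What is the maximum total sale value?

21

Let r[k] be the best obtainable value from length k. For each k, try every first piece i and keep the best of price[i] + r[k−i].
r[1] = 0
r[2] = 0
r[3] = 0
r[4] = 18
r[5] = max(18+0, 21+0) = 21
r[6] = max(18+0, 21+0, 17+0) = 21
One optimal cutting: pieces 5 with 1 inch of scrap → ¢21.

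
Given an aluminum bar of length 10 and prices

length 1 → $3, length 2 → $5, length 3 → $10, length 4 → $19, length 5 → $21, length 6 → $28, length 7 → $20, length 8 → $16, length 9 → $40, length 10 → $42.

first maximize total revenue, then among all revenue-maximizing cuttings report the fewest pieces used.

2

Build r[k] bottom-up: r[k] = max over allowed piece i of (p[i] + r[k−i]).
r[1] = 3
r[2] = 6  (first piece 1, then r[1]=3)
r[3] = 10
r[4] = 19
r[5] = 22  (first piece 1, then r[4]=19)
r[6] = 28
r[7] = 31  (first piece 1, then r[6]=28)
r[8] = 38  (first piece 4, then r[4]=19)
r[9] = 41  (first piece 1, then r[8]=38)
r[10] = 47  (first piece 4, then r[6]=28)
Maximum revenue is $47.
Now minimize piece count subject to staying optimal: for each k, pieces[k] = 1 + min over i with p[i]+r[k−i]=r[k] of pieces[k−i].
pieces[7] = 2
pieces[8] = 2
pieces[9] = 3
pieces[10] = 2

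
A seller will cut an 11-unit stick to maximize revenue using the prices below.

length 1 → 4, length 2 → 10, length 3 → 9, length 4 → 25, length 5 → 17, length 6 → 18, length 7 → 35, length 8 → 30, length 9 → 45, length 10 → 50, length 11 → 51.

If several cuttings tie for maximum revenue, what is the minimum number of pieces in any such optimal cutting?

Build r[k] bottom-up: r[k] = max over allowed piece i of (p[i] + r[k−i]).
r[1] = 4
r[2] = 10
r[3] = 14  (first piece 1, then r[2]=10)
r[4] = 25
r[5] = 29  (first piece 1, then r[4]=25)
r[6] = 35  (first piece 2, then r[4]=25)
r[7] = 39  (first piece 1, then r[6]=35)
r[8] = 50  (first piece 4, then r[4]=25)
r[9] = 54  (first piece 1, then r[8]=50)
r[10] = 60  (first piece 2, then r[8]=50)
r[11] = 64  (first piece 1, then r[10]=60)
Maximum revenue is 64.
Now minimize piece count subject to staying optimal: for each k, pieces[k] = 1 + min over i with p[i]+r[k−i]=r[k] of pieces[k−i].
pieces[8] = 2
pieces[9] = 3
pieces[10] = 3
pieces[11] = 4

4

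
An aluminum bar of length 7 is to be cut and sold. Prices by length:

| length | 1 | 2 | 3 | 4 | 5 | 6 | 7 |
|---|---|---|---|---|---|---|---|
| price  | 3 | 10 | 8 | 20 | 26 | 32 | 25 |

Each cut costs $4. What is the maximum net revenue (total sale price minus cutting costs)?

32

Let v[k] be the best obtainable value from length k. For each k, try every first piece i and keep the best of price[i] + v[k−i] minus the 4 cut fee when i<k.
v[1] = 3
v[2] = max(3+3-4, 10+0) = 10
v[3] = max(3+10-4, 10+3-4, 8+0) = 9
v[4] = max(3+9-4, 10+10-4, 8+3-4, 20+0) = 20
v[5] = max(3+20-4, 10+9-4, 8+10-4, 20+3-4, 26+0) = 26
v[6] = max(3+26-4, 10+20-4, 8+9-4, 20+10-4, 26+3-4, 32+0) = 32
v[7] = max(3+32-4, 10+26-4, 8+20-4, …, 32+3-4, 25+0) = 32
One optimal plan: pieces 5 + 2 (1 cut) → $36 − $4 = $32.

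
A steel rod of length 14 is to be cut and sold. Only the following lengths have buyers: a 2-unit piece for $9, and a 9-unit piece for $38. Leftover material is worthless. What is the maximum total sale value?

Consider every possible first cut. f[k] is the best of p[i]+f[k−i] over all sellable i≤k.
f[1] = 0
f[2] = 9
f[3] = 9
f[4] = 18  (first piece 2, then f[2]=9)
f[5] = 18
f[6] = 27  (first piece 2, then f[4]=18)
f[7] = 27
f[8] = 36  (first piece 2, then f[6]=27)
f[9] = 38
f[10] = 45  (first piece 2, then f[8]=36)
f[11] = 47  (first piece 2, then f[9]=38)
f[12] = 54  (first piece 2, then f[10]=45)
f[13] = 56  (first piece 2, then f[11]=47)
f[14] = 63  (first piece 2, then f[12]=54)
One optimal cutting: 2 + 2 + 2 + 2 + 2 + 2 + 2 → $63.

63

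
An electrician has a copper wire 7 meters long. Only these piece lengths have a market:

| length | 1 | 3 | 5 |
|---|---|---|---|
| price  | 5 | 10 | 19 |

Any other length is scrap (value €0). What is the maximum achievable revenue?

Consider every possible first cut. r[k] is the best of p[i]+r[k−i] over all sellable i≤k.
r[1] = 5
r[2] = 10  (first piece 1, then r[1]=5)
r[3] = max(5+10, 10+0) = 15
r[4] = max(5+15, 10+5) = 20
r[5] = max(5+20, 10+10, 19+0) = 25
r[6] = max(5+25, 10+15, 19+5) = 30
r[7] = max(5+30, 10+20, 19+10) = 35
One optimal cutting: 1 + 1 + 1 + 1 + 1 + 1 + 1 → €35.

35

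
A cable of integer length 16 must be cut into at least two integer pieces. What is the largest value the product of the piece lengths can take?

Define m[k] = max over 1≤i<k of i · max(k−i, m[k−i]); the inner max lets the remainder stay uncut if that's better.
m[2] = 1×max(1,0) = 1×1 = 1
m[3] = max(1×2, 2×1) = 2
m[4] = max(1×3, 2×2, 3×1) = 4
m[5] = max(1×4, 2×3, 3×2, 4×1) = 6
m[6] = max(1×6, 2×4, 3×3, 4×2, 5×1) = 9
m[7] = max(1×9, 2×6, 3×4, 4×3, 5×2, 6×1) = 12
m[8] = max(1×12, 2×9, 3×6, …, 6×2, 7×1) = 18
m[9] = max(1×18, 2×12, 3×9, …, 7×2, 8×1) = 27
m[10] = max(1×27, 2×18, 3×12, …, 8×2, 9×1) = 36
m[11] = max(1×36, 2×27, 3×18, …, 9×2, 10×1) = 54
m[12] = max(1×54, 2×36, 3×27, …, 10×2, 11×1) = 81
m[13] = max(1×81, 2×54, 3×36, …, 11×2, 12×1) = 108
m[14] = max(1×108, 2×81, 3×54, …, 12×2, 13×1) = 162
m[15] = max(1×162, 2×108, 3×81, …, 13×2, 14×1) = 243
m[16] = max(1×243, 2×162, 3×108, …, 14×2, 15×1) = 324
One optimal split: 3 + 3 + 3 + 3 + 2 + 2; product 3×3×3×3×2×2 = 324.

324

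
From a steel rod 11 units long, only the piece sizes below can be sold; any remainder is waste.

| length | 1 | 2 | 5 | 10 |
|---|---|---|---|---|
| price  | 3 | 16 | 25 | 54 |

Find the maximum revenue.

Build r[k] bottom-up: r[k] = max over allowed piece i of (p[i] + r[k−i]).
r[1] = 3
r[2] = 16
r[3] = 19  (first piece 1, then r[2]=16)
r[4] = 32  (first piece 2, then r[2]=16)
r[5] = 35  (first piece 1, then r[4]=32)
r[6] = 48  (first piece 2, then r[4]=32)
r[7] = 51  (first piece 1, then r[6]=48)
r[8] = 64  (first piece 2, then r[6]=48)
r[9] = 67  (first piece 1, then r[8]=64)
r[10] = 80  (first piece 2, then r[8]=64)
r[11] = 83  (first piece 1, then r[10]=80)
One optimal cutting: 2 + 2 + 2 + 2 + 2 + 1 → $83.

83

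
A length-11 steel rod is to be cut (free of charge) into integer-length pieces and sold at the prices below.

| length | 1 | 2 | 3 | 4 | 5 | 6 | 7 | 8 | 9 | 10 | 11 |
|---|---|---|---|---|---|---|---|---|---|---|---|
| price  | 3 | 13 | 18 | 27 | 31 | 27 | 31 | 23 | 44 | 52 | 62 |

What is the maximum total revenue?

Let best[k] be the best obtainable value from length k. For each k, try every first piece i and keep the best of price[i] + best[k−i].
best[1] = 3
best[2] = max(3+3, 13+0) = 13
best[3] = max(3+13, 13+3, 18+0) = 18
best[4] = max(3+18, 13+13, 18+3, 27+0) = 27
best[5] = max(3+27, 13+18, 18+13, 27+3, 31+0) = 31
best[6] = max(3+31, 13+27, 18+18, 27+13, 31+3, 27+0) = 40
best[7] = max(3+40, 13+31, 18+27, …, 27+3, 31+0) = 45
best[8] = max(3+45, 13+40, 18+31, …, 31+3, 23+0) = 54
best[9] = max(3+54, 13+45, 18+40, …, 23+3, 44+0) = 58
best[10] = max(3+58, 13+54, 18+45, …, 44+3, 52+0) = 67
best[11] = max(3+67, 13+58, 18+54, …, 52+3, 62+0) = 72
One optimal cutting: 4 + 4 + 3 → $27 + $27 + $18 = $72.

72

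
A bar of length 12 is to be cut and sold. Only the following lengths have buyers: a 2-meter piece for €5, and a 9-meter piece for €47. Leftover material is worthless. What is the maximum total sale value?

52

Consider every possible first cut. best[k] is the best of p[i]+best[k−i] over all sellable i≤k.
best[1] = 0
best[2] = 5
best[3] = 5
best[4] = 10  (first piece 2, then best[2]=5)
best[5] = 10
best[6] = 15  (first piece 2, then best[4]=10)
best[7] = 15
best[8] = 20  (first piece 2, then best[6]=15)
best[9] = max(5+15, 47+0) = 47
best[10] = max(5+20, 47+0) = 47
best[11] = max(5+47, 47+5) = 52
best[12] = max(5+47, 47+5) = 52
One optimal cutting: pieces 9 + 2 with 1 meter of scrap → €52.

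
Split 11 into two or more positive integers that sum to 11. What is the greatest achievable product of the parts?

Fill f[k] for k=2..11: at each k try every first piece i and multiply by the better of (k−i) uncut or f[k−i].
f[2] = 1×max(1,0) = 1×1 = 1
f[3] = 1×max(2,1) = 1×2 = 2
f[4] = 2×max(2,1) = 2×2 = 4
f[5] = 2×max(3,2) = 2×3 = 6
f[6] = 3×max(3,2) = 3×3 = 9
f[7] = 2×max(5,6) = 2×6 = 12
f[8] = 2×max(6,9) = 2×9 = 18
f[9] = 3×max(6,9) = 3×9 = 27
f[10] = 2×max(8,18) = 2×18 = 36
f[11] = 2×max(9,27) = 2×27 = 54
One optimal split: 3 + 3 + 3 + 2; product 3×3×3×2 = 54.

54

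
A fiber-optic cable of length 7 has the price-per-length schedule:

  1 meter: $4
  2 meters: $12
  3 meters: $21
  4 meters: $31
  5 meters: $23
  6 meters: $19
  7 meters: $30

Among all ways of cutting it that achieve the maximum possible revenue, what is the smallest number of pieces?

2

Let r[k] be the best obtainable value from length k. For each k, try every first piece i and keep the best of price[i] + r[k−i].
r[1] = 4
r[2] = max(4+4, 12+0) = 12
r[3] = max(4+12, 12+4, 21+0) = 21
r[4] = max(4+21, 12+12, 21+4, 31+0) = 31
r[5] = max(4+31, 12+21, 21+12, 31+4, 23+0) = 35
r[6] = max(4+35, 12+31, 21+21, 31+12, 23+4, 19+0) = 43
r[7] = max(4+43, 12+35, 21+31, …, 19+4, 30+0) = 52
Maximum revenue is $52.
Now minimize piece count subject to staying optimal: for each k, pieces[k] = 1 + min over i with p[i]+r[k−i]=r[k] of pieces[k−i].
pieces[4] = 1
pieces[5] = 2
pieces[6] = 2
pieces[7] = 2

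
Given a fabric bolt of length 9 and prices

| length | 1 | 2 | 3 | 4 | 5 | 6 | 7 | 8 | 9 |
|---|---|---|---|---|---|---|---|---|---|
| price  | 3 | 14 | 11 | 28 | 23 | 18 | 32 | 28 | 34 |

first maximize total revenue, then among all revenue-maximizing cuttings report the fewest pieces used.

3

Build r[k] bottom-up: r[k] = max over allowed piece i of (p[i] + r[k−i]).
r[1] = 3
r[2] = 14
r[3] = 17  (first piece 1, then r[2]=14)
r[4] = 28  (first piece 2, then r[2]=14)
r[5] = 31  (first piece 1, then r[4]=28)
r[6] = 42  (first piece 2, then r[4]=28)
r[7] = 45  (first piece 1, then r[6]=42)
r[8] = 56  (first piece 2, then r[6]=42)
r[9] = 59  (first piece 1, then r[8]=56)
Maximum revenue is $59.
Now minimize piece count subject to staying optimal: for each k, pieces[k] = 1 + min over i with p[i]+r[k−i]=r[k] of pieces[k−i].
pieces[6] = 2
pieces[7] = 3
pieces[8] = 2
pieces[9] = 3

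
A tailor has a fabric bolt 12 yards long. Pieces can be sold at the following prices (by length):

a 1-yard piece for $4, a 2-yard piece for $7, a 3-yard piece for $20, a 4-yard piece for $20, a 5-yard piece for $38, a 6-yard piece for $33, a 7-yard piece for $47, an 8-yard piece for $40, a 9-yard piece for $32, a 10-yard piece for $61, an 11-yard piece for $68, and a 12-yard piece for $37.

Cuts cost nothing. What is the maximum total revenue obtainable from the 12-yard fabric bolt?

85

Let r[k] be the best obtainable value from length k. For each k, try every first piece i and keep the best of price[i] + r[k−i].
r[1] = 4
r[2] = max(4+4, 7+0) = 8
r[3] = max(4+8, 7+4, 20+0) = 20
r[4] = max(4+20, 7+8, 20+4, 20+0) = 24
r[5] = max(4+24, 7+20, 20+8, 20+4, 38+0) = 38
r[6] = max(4+38, 7+24, 20+20, 20+8, 38+4, 33+0) = 42
r[7] = max(4+42, 7+38, 20+24, …, 33+4, 47+0) = 47
r[8] = max(4+47, 7+42, 20+38, …, 47+4, 40+0) = 58
r[9] = max(4+58, 7+47, 20+42, …, 40+4, 32+0) = 62
r[10] = max(4+62, 7+58, 20+47, …, 32+4, 61+0) = 76
r[11] = max(4+76, 7+62, 20+58, …, 61+4, 68+0) = 80
r[12] = max(4+80, 7+76, 20+62, …, 68+4, 37+0) = 85
One optimal cutting: 7 + 5 → $47 + $38 = $85.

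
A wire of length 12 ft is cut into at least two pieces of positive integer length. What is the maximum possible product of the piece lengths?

Let m[k] be the best product for length k (with at least one cut). For each first piece i, the rest contributes max(k−i, m[k−i]).
Small cases: m[2]=1, m[3]=2, m[4]=4, m[5]=6, m[6]=9, m[7]=12.
m[8] = 2·max(6,9) = 2·9 = 18
m[9] = 3·max(6,9) = 3·9 = 27
m[10] = 2·max(8,18) = 2·18 = 36
m[11] = 2·max(9,27) = 2·27 = 54
m[12] = 3·max(9,27) = 3·27 = 81
One optimal split: 3 + 3 + 3 + 3; product 3·3·3·3 = 81.

81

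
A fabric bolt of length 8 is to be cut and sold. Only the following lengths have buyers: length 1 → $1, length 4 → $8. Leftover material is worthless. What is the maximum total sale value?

Build f[k] bottom-up: f[k] = max over allowed piece i of (p[i] + f[k−i]).
f[1] = 1
f[2] = 2  (first piece 1, then f[1]=1)
f[3] = 3  (first piece 1, then f[2]=2)
f[4] = max(1+3, 8+0) = 8
f[5] = max(1+8, 8+1) = 9
f[6] = max(1+9, 8+2) = 10
f[7] = max(1+10, 8+3) = 11
f[8] = max(1+11, 8+8) = 16
One optimal cutting: 4 + 4 → $16.

16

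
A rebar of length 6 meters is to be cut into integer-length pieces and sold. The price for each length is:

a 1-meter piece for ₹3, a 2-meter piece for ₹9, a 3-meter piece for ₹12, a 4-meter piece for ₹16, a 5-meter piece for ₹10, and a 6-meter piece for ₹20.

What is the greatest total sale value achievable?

Let v[k] be the best obtainable value from length k. For each k, try every first piece i and keep the best of price[i] + v[k−i].
v[1] = 3
v[2] = max(3+3, 9+0) = 9
v[3] = max(3+9, 9+3, 12+0) = 12
v[4] = max(3+12, 9+9, 12+3, 16+0) = 18
v[5] = max(3+18, 9+12, 12+9, 16+3, 10+0) = 21
v[6] = max(3+21, 9+18, 12+12, 16+9, 10+3, 20+0) = 27
One optimal cutting: 2 + 2 + 2 → ₹9 + ₹9 + ₹9 = ₹27.

27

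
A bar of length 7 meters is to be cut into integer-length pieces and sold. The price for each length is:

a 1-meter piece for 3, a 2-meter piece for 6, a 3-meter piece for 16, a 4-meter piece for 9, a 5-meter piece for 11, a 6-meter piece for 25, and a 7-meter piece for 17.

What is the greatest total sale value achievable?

35

Consider every possible first cut. R[k] is the best of p[i]+R[k−i] over all sellable i≤k.
R[1] = 3
R[2] = max(3+3, 6+0) = 6
R[3] = max(3+6, 6+3, 16+0) = 16
R[4] = max(3+16, 6+6, 16+3, 9+0) = 19
R[5] = max(3+19, 6+16, 16+6, 9+3, 11+0) = 22
R[6] = max(3+22, 6+19, 16+16, 9+6, 11+3, 25+0) = 32
R[7] = max(3+32, 6+22, 16+19, …, 25+3, 17+0) = 35
One optimal cutting: 3 + 3 + 1 → 16 + 16 + 3 = 35.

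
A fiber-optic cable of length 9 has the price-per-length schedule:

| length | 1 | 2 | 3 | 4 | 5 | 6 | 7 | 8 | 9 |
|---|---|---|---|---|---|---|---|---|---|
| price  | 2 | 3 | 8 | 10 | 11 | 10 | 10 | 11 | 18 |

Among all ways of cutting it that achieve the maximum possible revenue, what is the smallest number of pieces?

3

Let r[k] be the best obtainable value from length k. For each k, try every first piece i and keep the best of price[i] + r[k−i].
r[1] = 2
r[2] = max(2+2, 3+0) = 4
r[3] = max(2+4, 3+2, 8+0) = 8
r[4] = max(2+8, 3+4, 8+2, 10+0) = 10
r[5] = max(2+10, 3+8, 8+4, 10+2, 11+0) = 12
r[6] = max(2+12, 3+10, 8+8, 10+4, 11+2, 10+0) = 16
r[7] = max(2+16, 3+12, 8+10, …, 10+2, 10+0) = 18
r[8] = max(2+18, 3+16, 8+12, …, 10+2, 11+0) = 20
r[9] = max(2+20, 3+18, 8+16, …, 11+2, 18+0) = 24
Maximum revenue is $24.
Now minimize piece count subject to staying optimal: for each k, pieces[k] = 1 + min over i with p[i]+r[k−i]=r[k] of pieces[k−i].
pieces[6] = 2
pieces[7] = 2
pieces[8] = 2
pieces[9] = 3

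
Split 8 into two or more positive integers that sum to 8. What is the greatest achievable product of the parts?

Fill P[k] for k=2..8: at each k try every first piece i and multiply by the better of (k−i) uncut or P[k−i].
P[2] = 1*max(1,0) = 1*1 = 1
P[3] = max(1*2, 2*1) = 2
P[4] = max(1*3, 2*2, 3*1) = 4
P[5] = max(1*4, 2*3, 3*2, 4*1) = 6
P[6] = max(1*6, 2*4, 3*3, 4*2, 5*1) = 9
P[7] = max(1*9, 2*6, 3*4, 4*3, 5*2, 6*1) = 12
P[8] = max(1*12, 2*9, 3*6, …, 6*2, 7*1) = 18
One optimal split: 3 + 3 + 2; product 3*3*2 = 18.

18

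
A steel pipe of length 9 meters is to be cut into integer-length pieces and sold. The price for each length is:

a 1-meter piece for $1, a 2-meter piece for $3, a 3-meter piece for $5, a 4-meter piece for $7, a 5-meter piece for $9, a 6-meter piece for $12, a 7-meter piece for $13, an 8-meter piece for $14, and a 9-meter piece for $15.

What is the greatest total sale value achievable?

17

Consider every possible first cut. v[k] is the best of p[i]+v[k−i] over all sellable i≤k.
v[1] = 1
v[2] = 3
v[3] = 5
v[4] = 7
v[5] = 9
v[6] = 12
v[7] = 13  (first piece 1, then v[6]=12)
v[8] = 15  (first piece 2, then v[6]=12)
v[9] = 17  (first piece 3, then v[6]=12)
One optimal cutting: 6 + 3 → $12 + $5 = $17.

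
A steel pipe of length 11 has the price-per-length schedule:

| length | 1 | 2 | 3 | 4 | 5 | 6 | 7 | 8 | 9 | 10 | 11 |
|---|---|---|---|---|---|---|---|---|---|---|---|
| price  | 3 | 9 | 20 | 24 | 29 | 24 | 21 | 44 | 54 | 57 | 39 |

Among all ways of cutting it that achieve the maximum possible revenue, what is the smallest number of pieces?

Let r[k] be the best obtainable value from length k. For each k, try every first piece i and keep the best of price[i] + r[k−i].
r[1] = 3
r[2] = 9
r[3] = 20
r[4] = 24
r[5] = 29  (first piece 2, then r[3]=20)
r[6] = 40  (first piece 3, then r[3]=20)
r[7] = 44  (first piece 3, then r[4]=24)
r[8] = 49  (first piece 2, then r[6]=40)
r[9] = 60  (first piece 3, then r[6]=40)
r[10] = 64  (first piece 3, then r[7]=44)
r[11] = 69  (first piece 2, then r[9]=60)
Maximum revenue is $69.
Now minimize piece count subject to staying optimal: for each k, pieces[k] = 1 + min over i with p[i]+r[k−i]=r[k] of pieces[k−i].
pieces[8] = 2
pieces[9] = 3
pieces[10] = 3
pieces[11] = 3

3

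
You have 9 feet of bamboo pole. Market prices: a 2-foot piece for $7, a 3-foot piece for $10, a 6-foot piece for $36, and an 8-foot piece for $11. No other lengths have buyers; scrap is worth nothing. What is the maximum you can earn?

Build r[k] bottom-up: r[k] = max over allowed piece i of (p[i] + r[k−i]).
r[1] = 0
r[2] = 7
r[3] = 10
r[4] = 14  (first piece 2, then r[2]=7)
r[5] = 17  (first piece 2, then r[3]=10)
r[6] = 36
r[7] = 36
r[8] = 43  (first piece 2, then r[6]=36)
r[9] = 46  (first piece 3, then r[6]=36)
One optimal cutting: 6 + 3 → $46.

46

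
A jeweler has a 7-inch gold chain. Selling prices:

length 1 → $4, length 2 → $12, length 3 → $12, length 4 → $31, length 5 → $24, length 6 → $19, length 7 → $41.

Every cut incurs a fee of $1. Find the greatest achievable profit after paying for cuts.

Let v[k] be the best obtainable value from length k. For each k, try every first piece i and keep the best of price[i] + v[k−i] minus the 1 cut fee when i<k.
v[1] = 4
v[2] = max(4+4-1, 12+0) = 12
v[3] = max(4+12-1, 12+4-1, 12+0) = 15
v[4] = max(4+15-1, 12+12-1, 12+4-1, 31+0) = 31
v[5] = max(4+31-1, 12+15-1, 12+12-1, 31+4-1, 24+0) = 34
v[6] = max(4+34-1, 12+31-1, 12+15-1, 31+12-1, 24+4-1, 19+0) = 42
v[7] = max(4+42-1, 12+34-1, 12+31-1, …, 19+4-1, 41+0) = 45
One optimal plan: pieces 4 + 2 + 1 (2 cuts) → $47 − $2 = $45.

45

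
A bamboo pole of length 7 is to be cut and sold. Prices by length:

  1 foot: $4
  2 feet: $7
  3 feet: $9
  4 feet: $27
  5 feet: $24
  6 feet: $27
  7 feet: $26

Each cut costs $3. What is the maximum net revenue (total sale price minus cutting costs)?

Let net[k] be the best obtainable value from length k. For each k, try every first piece i and keep the best of price[i] + net[k−i] minus the 3 cut fee when i<k.
net[1] = 4
net[2] = max(4+4-3, 7+0) = 7
net[3] = max(4+7-3, 7+4-3, 9+0) = 9
net[4] = max(4+9-3, 7+7-3, 9+4-3, 27+0) = 27
net[5] = max(4+27-3, 7+9-3, 9+7-3, 27+4-3, 24+0) = 28
net[6] = max(4+28-3, 7+27-3, 9+9-3, 27+7-3, 24+4-3, 27+0) = 31
net[7] = max(4+31-3, 7+28-3, 9+27-3, …, 27+4-3, 26+0) = 33
One optimal plan: pieces 4 + 3 (1 cut) → $36 − $3 = $33.

33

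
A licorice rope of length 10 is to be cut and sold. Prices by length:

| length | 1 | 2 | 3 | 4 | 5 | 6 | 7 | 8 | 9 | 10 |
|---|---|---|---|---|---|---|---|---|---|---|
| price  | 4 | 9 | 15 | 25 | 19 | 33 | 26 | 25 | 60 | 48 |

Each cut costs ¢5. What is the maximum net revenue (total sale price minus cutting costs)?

59

Build v[k] bottom-up: v[k] = max over allowed piece i of (p[i] + v[k−i]) − 5 per cut.
v[1] = 4
v[2] = max(4+4-5, 9+0) = 9
v[3] = max(4+9-5, 9+4-5, 15+0) = 15
v[4] = max(4+15-5, 9+9-5, 15+4-5, 25+0) = 25
v[5] = max(4+25-5, 9+15-5, 15+9-5, 25+4-5, 19+0) = 24
v[6] = max(4+24-5, 9+25-5, 15+15-5, 25+9-5, 19+4-5, 33+0) = 33
v[7] = max(4+33-5, 9+24-5, 15+25-5, …, 33+4-5, 26+0) = 35
v[8] = max(4+35-5, 9+33-5, 15+24-5, …, 26+4-5, 25+0) = 45
v[9] = max(4+45-5, 9+35-5, 15+33-5, …, 25+4-5, 60+0) = 60
v[10] = max(4+60-5, 9+45-5, 15+35-5, …, 60+4-5, 48+0) = 59
One optimal plan: pieces 9 + 1 (1 cut) → ¢64 − ¢5 = ¢59.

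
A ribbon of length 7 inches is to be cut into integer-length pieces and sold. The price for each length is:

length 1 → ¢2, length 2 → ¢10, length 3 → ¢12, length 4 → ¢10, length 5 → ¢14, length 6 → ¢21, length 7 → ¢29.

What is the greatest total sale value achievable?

32

Let best[k] be the best obtainable value from length k. For each k, try every first piece i and keep the best of price[i] + best[k−i].
best[1] = 2
best[2] = max(2+2, 10+0) = 10
best[3] = max(2+10, 10+2, 12+0) = 12
best[4] = max(2+12, 10+10, 12+2, 10+0) = 20
best[5] = max(2+20, 10+12, 12+10, 10+2, 14+0) = 22
best[6] = max(2+22, 10+20, 12+12, 10+10, 14+2, 21+0) = 30
best[7] = max(2+30, 10+22, 12+20, …, 21+2, 29+0) = 32
One optimal cutting: 2 + 2 + 2 + 1 → ¢10 + ¢10 + ¢10 + ¢2 = ¢32.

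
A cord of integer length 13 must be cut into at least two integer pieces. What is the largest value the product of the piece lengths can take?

108

Define f[k] = max over 1≤i<k of i · max(k−i, f[k−i]); the inner max lets the remainder stay uncut if that's better.
Small cases: f[2]=1, f[3]=2, f[4]=4, f[5]=6.
f[6] = max(1×6, 2×4, 3×3, 4×2, 5×1) = 9
f[7] = max(1×9, 2×6, 3×4, 4×3, 5×2, 6×1) = 12
f[8] = max(1×12, 2×9, 3×6, …, 6×2, 7×1) = 18
f[9] = max(1×18, 2×12, 3×9, …, 7×2, 8×1) = 27
f[10] = max(1×27, 2×18, 3×12, …, 8×2, 9×1) = 36
f[11] = max(1×36, 2×27, 3×18, …, 9×2, 10×1) = 54
f[12] = max(1×54, 2×36, 3×27, …, 10×2, 11×1) = 81
f[13] = max(1×81, 2×54, 3×36, …, 11×2, 12×1) = 108
One optimal split: 3 + 3 + 3 + 2 + 2; product 3×3×3×2×2 = 108.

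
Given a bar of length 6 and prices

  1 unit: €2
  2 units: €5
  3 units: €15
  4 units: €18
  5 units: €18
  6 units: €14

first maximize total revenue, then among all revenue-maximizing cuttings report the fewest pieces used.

2

Consider every possible first cut. r[k] is the best of p[i]+r[k−i] over all sellable i≤k.
r[1] = 2
r[2] = max(2+2, 5+0) = 5
r[3] = max(2+5, 5+2, 15+0) = 15
r[4] = max(2+15, 5+5, 15+2, 18+0) = 18
r[5] = max(2+18, 5+15, 15+5, 18+2, 18+0) = 20
r[6] = max(2+20, 5+18, 15+15, 18+5, 18+2, 14+0) = 30
Maximum revenue is €30.
Now minimize piece count subject to staying optimal: for each k, pieces[k] = 1 + min over i with p[i]+r[k−i]=r[k] of pieces[k−i].
pieces[3] = 1
pieces[4] = 1
pieces[5] = 2
pieces[6] = 2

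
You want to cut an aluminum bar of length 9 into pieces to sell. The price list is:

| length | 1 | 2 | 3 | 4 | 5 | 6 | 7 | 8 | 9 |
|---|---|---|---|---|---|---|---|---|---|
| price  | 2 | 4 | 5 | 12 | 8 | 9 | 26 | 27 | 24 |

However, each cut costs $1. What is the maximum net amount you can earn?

Let net[k] be the best obtainable value from length k. For each k, try every first piece i and keep the best of price[i] + net[k−i] minus the 1 cut fee when i<k.
net[1] = 2
net[2] = max(2+2-1, 4+0) = 4
net[3] = max(2+4-1, 4+2-1, 5+0) = 5
net[4] = max(2+5-1, 4+4-1, 5+2-1, 12+0) = 12
net[5] = max(2+12-1, 4+5-1, 5+4-1, 12+2-1, 8+0) = 13
net[6] = max(2+13-1, 4+12-1, 5+5-1, 12+4-1, 8+2-1, 9+0) = 15
net[7] = max(2+15-1, 4+13-1, 5+12-1, …, 9+2-1, 26+0) = 26
net[8] = max(2+26-1, 4+15-1, 5+13-1, …, 26+2-1, 27+0) = 27
net[9] = max(2+27-1, 4+26-1, 5+15-1, …, 27+2-1, 24+0) = 29
One optimal plan: pieces 7 + 2 (1 cut) → $30 − $1 = $29.

29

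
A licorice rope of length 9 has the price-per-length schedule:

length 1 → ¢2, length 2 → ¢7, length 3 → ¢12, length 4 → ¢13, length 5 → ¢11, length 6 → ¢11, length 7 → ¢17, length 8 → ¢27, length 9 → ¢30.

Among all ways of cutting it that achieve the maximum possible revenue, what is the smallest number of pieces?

3

Build r[k] bottom-up: r[k] = max over allowed piece i of (p[i] + r[k−i]).
r[1] = 2
r[2] = 7
r[3] = 12
r[4] = 14  (first piece 1, then r[3]=12)
r[5] = 19  (first piece 2, then r[3]=12)
r[6] = 24  (first piece 3, then r[3]=12)
r[7] = 26  (first piece 1, then r[6]=24)
r[8] = 31  (first piece 2, then r[6]=24)
r[9] = 36  (first piece 3, then r[6]=24)
Maximum revenue is ¢36.
Now minimize piece count subject to staying optimal: for each k, pieces[k] = 1 + min over i with p[i]+r[k−i]=r[k] of pieces[k−i].
pieces[6] = 2
pieces[7] = 3
pieces[8] = 3
pieces[9] = 3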